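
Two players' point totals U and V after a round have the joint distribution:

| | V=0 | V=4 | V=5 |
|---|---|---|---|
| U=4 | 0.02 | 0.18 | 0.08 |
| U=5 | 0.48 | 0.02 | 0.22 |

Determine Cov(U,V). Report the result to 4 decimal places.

E[U] = 4.72,  E[V] = 2.3
E[UV] = 10.38
Cov(U,V) = E[UV] − E[U]E[V] = 10.38 − (4.72)(2.3) = -0.476

-0.4760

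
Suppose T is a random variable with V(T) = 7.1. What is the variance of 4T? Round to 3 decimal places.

V(4T) = (4)²·V(T) = 16·7.1 = 113.6

113.600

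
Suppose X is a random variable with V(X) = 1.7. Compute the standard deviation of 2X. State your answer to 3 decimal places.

2.608

V(2X) = (2)²·1.7 = 6.8
SD(2X) = √6.8 ≈ 2.608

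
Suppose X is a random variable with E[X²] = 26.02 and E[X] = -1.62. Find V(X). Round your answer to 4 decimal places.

23.3956

V(X) = 26.02 − (-1.62)² = 23.3956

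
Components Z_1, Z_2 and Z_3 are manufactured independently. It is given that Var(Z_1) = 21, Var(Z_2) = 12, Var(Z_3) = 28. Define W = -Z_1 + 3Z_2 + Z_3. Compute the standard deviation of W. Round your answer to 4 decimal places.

By independence, Var(W) = (-1)²Var(Z_1) + (3)²Var(Z_2) + (1)²Var(Z_3)
= (-1)²·21 + (3)²·12 + (1)²·28 = 157
SD(W) = √157 ≈ 12.5300

12.5300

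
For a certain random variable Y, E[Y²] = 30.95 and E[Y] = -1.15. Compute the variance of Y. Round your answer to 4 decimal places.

Var(Y) = 30.95 − (-1.15)² = 29.6275

29.6275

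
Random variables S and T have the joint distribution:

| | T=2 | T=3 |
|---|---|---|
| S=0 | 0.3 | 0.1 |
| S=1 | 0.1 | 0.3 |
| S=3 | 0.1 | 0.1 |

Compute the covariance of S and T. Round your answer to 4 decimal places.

0.1000

E[S] = 1,  E[T] = 2.5
E[ST] = 2.6
Cov(S,T) = E[ST] − E[S]E[T] = 2.6 − (1)(2.5) = 0.1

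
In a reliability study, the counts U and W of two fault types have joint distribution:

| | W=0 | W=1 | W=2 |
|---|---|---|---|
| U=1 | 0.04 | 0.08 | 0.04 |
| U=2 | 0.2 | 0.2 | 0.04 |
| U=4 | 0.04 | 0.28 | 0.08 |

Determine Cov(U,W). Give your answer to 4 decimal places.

E[U] = 2.64,  E[W] = 0.88
E[UW] = 2.48
Cov(U,W) = E[UW] − E[U]E[W] = 2.48 − (2.64)(0.88) = 0.1568

0.1568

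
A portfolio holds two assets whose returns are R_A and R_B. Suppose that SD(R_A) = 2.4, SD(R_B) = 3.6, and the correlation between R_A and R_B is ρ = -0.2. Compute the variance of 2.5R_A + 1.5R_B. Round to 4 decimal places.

52.2000

var(R_A) = (2.4)² = 5.76;  var(R_B) = (3.6)² = 12.96
Cov(R_A,R_B) = ρ·SD(R_A)·SD(R_B) = -0.2·2.4·3.6 = -1.728
var(2.5R_A + 1.5R_B) = (2.5)²·var(R_A) + (1.5)²·var(R_B) + 2·(2.5)·(1.5)·Cov(R_A,R_B)
= 6.25·5.76 + 2.25·12.96 + 7.5·-1.728 = 52.2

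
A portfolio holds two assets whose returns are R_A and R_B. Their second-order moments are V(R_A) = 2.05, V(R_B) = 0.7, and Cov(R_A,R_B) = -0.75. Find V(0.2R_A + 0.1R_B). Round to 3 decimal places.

0.059

V(0.2R_A + 0.1R_B) = (0.2)²·V(R_A) + (0.1)²·V(R_B) + 2·(0.2)·(0.1)·Cov(R_A,R_B)
= 0.04·2.05 + 0.01·0.7 + 0.04·-0.75 = 0.059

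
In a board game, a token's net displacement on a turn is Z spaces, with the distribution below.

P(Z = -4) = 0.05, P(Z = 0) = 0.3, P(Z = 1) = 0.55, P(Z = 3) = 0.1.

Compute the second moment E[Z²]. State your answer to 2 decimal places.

2.25

E[Z²] = (-4)²(0.05) + (0)²(0.3) + (1)²(0.55) + (3)²(0.1) = 2.25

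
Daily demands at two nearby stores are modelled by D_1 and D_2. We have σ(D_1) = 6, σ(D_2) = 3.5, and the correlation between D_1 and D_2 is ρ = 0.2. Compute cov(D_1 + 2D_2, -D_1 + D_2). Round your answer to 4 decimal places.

V(D_1) = (6)² = 36;  V(D_2) = (3.5)² = 12.25
cov(D_1,D_2) = ρ·σ(D_1)·σ(D_2) = 0.2·6·3.5 = 4.2
cov(D_1 + 2D_2, -D_1 + D_2) = (1)(-1)V(D_1) + (2)(1)V(D_2) + [(1)(1) + (2)(-1)]cov(D_1,D_2)
= -1·36 + 2·12.25 + -1·4.2 = -15.7

-15.7000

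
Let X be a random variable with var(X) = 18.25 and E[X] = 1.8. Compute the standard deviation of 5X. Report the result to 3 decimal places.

21.360

var(5X) = (5)²·18.25 = 456.25
SD(5X) = √456.25 ≈ 21.360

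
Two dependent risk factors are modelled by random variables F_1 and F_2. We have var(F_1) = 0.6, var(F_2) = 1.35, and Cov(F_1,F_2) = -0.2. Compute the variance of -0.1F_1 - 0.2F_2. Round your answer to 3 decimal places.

0.052

var(-0.1F_1 - 0.2F_2) = (-0.1)²·var(F_1) + (-0.2)²·var(F_2) + 2·(-0.1)·(-0.2)·Cov(F_1,F_2)
= 0.01·0.6 + 0.04·1.35 + 0.04·-0.2 = 0.052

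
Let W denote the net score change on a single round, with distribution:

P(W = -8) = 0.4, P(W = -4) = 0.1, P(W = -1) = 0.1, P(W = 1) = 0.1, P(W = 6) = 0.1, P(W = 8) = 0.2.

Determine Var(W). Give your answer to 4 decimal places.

E[W] = (-8)(0.4) + (-4)(0.1) + (-1)(0.1) + (1)(0.1) + (6)(0.1) + (8)(0.2) = -1.4
E[W²] = (-8)²(0.4) + (-4)²(0.1) + (-1)²(0.1) + (1)²(0.1) + (6)²(0.1) + (8)²(0.2) = 43.8
Var(W) = E[W²] − (E[W])² = 43.8 − (-1.4)² = 41.84

41.8400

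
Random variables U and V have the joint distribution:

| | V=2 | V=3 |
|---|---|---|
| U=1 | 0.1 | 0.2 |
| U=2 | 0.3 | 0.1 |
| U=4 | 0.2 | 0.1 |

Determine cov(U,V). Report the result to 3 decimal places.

-0.120

E[U] = 2.3,  E[V] = 2.4
E[UV] = 5.4
cov(U,V) = E[UV] − E[U]E[V] = 5.4 − (2.3)(2.4) = -0.12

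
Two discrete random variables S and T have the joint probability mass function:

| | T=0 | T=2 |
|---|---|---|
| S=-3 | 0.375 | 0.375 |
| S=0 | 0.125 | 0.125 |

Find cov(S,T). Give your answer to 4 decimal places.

0.0000

E[S] = -2.25,  E[T] = 1
E[ST] = -2.25
cov(S,T) = E[ST] − E[S]E[T] = -2.25 − (-2.25)(1) = 0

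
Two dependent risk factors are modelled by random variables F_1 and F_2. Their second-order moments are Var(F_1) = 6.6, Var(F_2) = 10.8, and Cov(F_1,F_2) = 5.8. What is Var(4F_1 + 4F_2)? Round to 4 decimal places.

464.0000

Var(4F_1 + 4F_2) = (4)²·Var(F_1) + (4)²·Var(F_2) + 2·(4)·(4)·Cov(F_1,F_2)
= 16·6.6 + 16·10.8 + 32·5.8 = 464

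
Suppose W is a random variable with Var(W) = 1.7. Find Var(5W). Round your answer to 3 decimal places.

42.500

Var(5W) = (5)²·Var(W) = 25·1.7 = 42.5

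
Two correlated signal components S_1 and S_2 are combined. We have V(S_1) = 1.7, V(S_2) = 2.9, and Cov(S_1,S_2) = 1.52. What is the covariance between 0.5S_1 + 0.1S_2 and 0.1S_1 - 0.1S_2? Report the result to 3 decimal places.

Cov(0.5S_1 + 0.1S_2, 0.1S_1 - 0.1S_2) = (0.5)(0.1)V(S_1) + (0.1)(-0.1)V(S_2) + [(0.5)(-0.1) + (0.1)(0.1)]Cov(S_1,S_2)
= 0.05·1.7 + -0.01·2.9 + -0.04·1.52 = -0.0048

-0.005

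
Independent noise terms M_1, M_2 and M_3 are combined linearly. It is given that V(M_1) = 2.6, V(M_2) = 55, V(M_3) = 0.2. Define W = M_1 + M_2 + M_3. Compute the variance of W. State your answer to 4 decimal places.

By independence, V(W) = (1)²V(M_1) + (1)²V(M_2) + (1)²V(M_3)
= (1)²·2.6 + (1)²·55 + (1)²·0.2 = 57.8

57.8000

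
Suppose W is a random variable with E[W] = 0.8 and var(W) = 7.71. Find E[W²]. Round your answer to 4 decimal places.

8.3500

E[W²] = var(W) + (E[W])² = 7.71 + (0.8)² = 8.35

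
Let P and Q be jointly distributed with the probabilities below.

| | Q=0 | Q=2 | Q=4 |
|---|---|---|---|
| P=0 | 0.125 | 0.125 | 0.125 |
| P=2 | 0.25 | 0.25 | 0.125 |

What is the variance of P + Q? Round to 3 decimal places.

E[P] = 1.25,  E[Q] = 1.75,  E[PQ] = 2
V(P) = 2.5 − (1.25)² = 0.9375;  V(Q) = 5.5 − (1.75)² = 2.4375
Cov(P,Q) = 2 − (1.25)(1.75) = -0.1875
V(P + Q) = (1)²·0.9375 + (1)²·2.4375 + 2·(1)·(1)·-0.1875 = 3

3.000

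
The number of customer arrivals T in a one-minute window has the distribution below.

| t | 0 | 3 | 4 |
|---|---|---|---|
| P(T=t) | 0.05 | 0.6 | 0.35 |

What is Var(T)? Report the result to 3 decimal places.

E[T] = (0)(0.05) + (3)(0.6) + (4)(0.35) = 3.2
E[T²] = (0)²(0.05) + (3)²(0.6) + (4)²(0.35) = 11
Var(T) = E[T²] − (E[T])² = 11 − (3.2)² = 0.76

0.760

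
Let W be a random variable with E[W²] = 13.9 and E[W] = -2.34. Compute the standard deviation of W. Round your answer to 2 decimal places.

V(W) = 13.9 − (-2.34)² = 8.4244
σ(W) = √8.4244 ≈ 2.90

2.90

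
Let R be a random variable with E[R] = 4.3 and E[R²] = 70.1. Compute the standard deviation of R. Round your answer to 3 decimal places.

var(R) = 70.1 − (4.3)² = 51.61
σ(R) = √51.61 ≈ 7.184

7.184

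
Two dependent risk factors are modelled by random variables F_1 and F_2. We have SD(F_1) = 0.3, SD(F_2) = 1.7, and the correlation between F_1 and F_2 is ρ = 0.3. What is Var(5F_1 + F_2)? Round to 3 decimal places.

Var(F_1) = (0.3)² = 0.09;  Var(F_2) = (1.7)² = 2.89
cov(F_1,F_2) = ρ·SD(F_1)·SD(F_2) = 0.3·0.3·1.7 = 0.153
Var(5F_1 + F_2) = (5)²·Var(F_1) + (1)²·Var(F_2) + 2·(5)·(1)·cov(F_1,F_2)
= 25·0.09 + 1·2.89 + 10·0.153 = 6.67

6.670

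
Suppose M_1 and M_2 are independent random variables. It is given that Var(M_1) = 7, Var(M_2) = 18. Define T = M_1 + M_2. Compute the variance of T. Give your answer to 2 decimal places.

By independence, Var(T) = (1)²Var(M_1) + (1)²Var(M_2)
= (1)²·7 + (1)²·18 = 25

25.00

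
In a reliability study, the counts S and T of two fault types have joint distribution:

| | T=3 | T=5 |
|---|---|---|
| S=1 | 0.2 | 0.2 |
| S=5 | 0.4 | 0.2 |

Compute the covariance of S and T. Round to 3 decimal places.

E[S] = 3.4,  E[T] = 3.8
E[ST] = 12.6
Cov(S,T) = E[ST] − E[S]E[T] = 12.6 − (3.4)(3.8) = -0.32

-0.320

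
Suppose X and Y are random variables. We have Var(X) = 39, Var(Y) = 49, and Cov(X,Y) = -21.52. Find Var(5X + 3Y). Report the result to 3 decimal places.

770.400

Var(5X + 3Y) = (5)²·Var(X) + (3)²·Var(Y) + 2·(5)·(3)·Cov(X,Y)
= 25·39 + 9·49 + 30·-21.52 = 770.4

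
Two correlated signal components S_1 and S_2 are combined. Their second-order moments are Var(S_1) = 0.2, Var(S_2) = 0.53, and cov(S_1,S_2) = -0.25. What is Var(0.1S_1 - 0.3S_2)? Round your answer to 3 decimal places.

Var(0.1S_1 - 0.3S_2) = (0.1)²·Var(S_1) + (-0.3)²·Var(S_2) + 2·(0.1)·(-0.3)·cov(S_1,S_2)
= 0.01·0.2 + 0.09·0.53 + -0.06·-0.25 = 0.0647

0.065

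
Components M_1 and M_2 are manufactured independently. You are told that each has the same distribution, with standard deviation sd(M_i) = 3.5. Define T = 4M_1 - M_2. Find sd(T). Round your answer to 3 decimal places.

14.431

var(M_i) = (3.5)² = 12.25
By independence, var(T) = (4)²var(M_1) + (-1)²var(M_2)
= (4)²·12.25 + (-1)²·12.25 = 208.25
sd(T) = √208.25 ≈ 14.431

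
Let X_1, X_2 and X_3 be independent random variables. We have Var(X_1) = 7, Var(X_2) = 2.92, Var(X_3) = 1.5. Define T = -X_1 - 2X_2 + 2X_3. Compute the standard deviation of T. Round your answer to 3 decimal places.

4.968

By independence, Var(T) = (-1)²Var(X_1) + (-2)²Var(X_2) + (2)²Var(X_3)
= (-1)²·7 + (-2)²·2.92 + (2)²·1.5 = 24.68
σ(T) = √24.68 ≈ 4.968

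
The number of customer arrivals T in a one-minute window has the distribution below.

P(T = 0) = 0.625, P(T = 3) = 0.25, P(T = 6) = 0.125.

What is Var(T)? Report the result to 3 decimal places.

E[T] = (0)(0.625) + (3)(0.25) + (6)(0.125) = 1.5
E[T²] = (0)²(0.625) + (3)²(0.25) + (6)²(0.125) = 6.75
Var(T) = E[T²] − (E[T])² = 6.75 − (1.5)² = 4.5

4.500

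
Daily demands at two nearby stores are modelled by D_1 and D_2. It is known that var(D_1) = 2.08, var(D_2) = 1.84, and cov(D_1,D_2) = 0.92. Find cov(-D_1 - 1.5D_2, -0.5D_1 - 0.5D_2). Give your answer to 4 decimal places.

cov(-D_1 - 1.5D_2, -0.5D_1 - 0.5D_2) = (-1)(-0.5)var(D_1) + (-1.5)(-0.5)var(D_2) + [(-1)(-0.5) + (-1.5)(-0.5)]cov(D_1,D_2)
= 0.5·2.08 + 0.75·1.84 + 1.25·0.92 = 3.57

3.5700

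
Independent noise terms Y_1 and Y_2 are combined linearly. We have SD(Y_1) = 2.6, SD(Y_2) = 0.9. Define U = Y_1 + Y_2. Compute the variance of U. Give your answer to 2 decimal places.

Var(Y_1) = 6.76, Var(Y_2) = 0.81
By independence, Var(U) = (1)²Var(Y_1) + (1)²Var(Y_2)
= (1)²·6.76 + (1)²·0.81 = 7.57

7.57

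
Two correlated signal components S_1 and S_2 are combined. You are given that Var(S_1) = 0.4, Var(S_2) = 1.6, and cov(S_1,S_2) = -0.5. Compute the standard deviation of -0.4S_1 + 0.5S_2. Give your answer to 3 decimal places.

0.815

Var(-0.4S_1 + 0.5S_2) = (-0.4)²·Var(S_1) + (0.5)²·Var(S_2) + 2·(-0.4)·(0.5)·cov(S_1,S_2)
= 0.16·0.4 + 0.25·1.6 + -0.4·-0.5 = 0.664
sd(-0.4S_1 + 0.5S_2) = √0.664 ≈ 0.815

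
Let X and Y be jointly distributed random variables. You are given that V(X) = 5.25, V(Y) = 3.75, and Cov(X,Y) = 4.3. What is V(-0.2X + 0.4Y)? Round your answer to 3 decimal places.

0.122

V(-0.2X + 0.4Y) = (-0.2)²·V(X) + (0.4)²·V(Y) + 2·(-0.2)·(0.4)·Cov(X,Y)
= 0.04·5.25 + 0.16·3.75 + -0.16·4.3 = 0.122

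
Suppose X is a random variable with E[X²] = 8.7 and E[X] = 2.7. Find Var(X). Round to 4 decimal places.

Var(X) = 8.7 − (2.7)² = 1.41

1.4100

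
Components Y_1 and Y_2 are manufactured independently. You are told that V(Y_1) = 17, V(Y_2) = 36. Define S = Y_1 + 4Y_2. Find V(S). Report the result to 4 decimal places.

593.0000

By independence, V(S) = (1)²V(Y_1) + (4)²V(Y_2)
= (1)²·17 + (4)²·36 = 593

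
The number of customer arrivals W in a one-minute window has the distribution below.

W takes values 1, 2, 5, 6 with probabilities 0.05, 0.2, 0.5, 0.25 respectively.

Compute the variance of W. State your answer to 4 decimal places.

2.5475

E[W] = (1)(0.05) + (2)(0.2) + (5)(0.5) + (6)(0.25) = 4.45
E[W²] = (1)²(0.05) + (2)²(0.2) + (5)²(0.5) + (6)²(0.25) = 22.35
V(W) = E[W²] − (E[W])² = 22.35 − (4.45)² = 2.5475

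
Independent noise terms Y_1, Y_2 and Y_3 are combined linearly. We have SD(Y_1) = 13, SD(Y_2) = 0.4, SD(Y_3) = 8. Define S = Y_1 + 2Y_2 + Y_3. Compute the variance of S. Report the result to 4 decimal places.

V(Y_1) = 169, V(Y_2) = 0.16, V(Y_3) = 64
By independence, V(S) = (1)²V(Y_1) + (2)²V(Y_2) + (1)²V(Y_3)
= (1)²·169 + (2)²·0.16 + (1)²·64 = 233.64

233.6400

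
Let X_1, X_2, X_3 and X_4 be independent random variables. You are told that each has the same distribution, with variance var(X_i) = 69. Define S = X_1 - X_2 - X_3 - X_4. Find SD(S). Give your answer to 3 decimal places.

By independence, var(S) = (1)²var(X_1) + (-1)²var(X_2) + (-1)²var(X_3) + (-1)²var(X_4)
= (1)²·69 + (-1)²·69 + (-1)²·69 + (-1)²·69 = 276
SD(S) = √276 ≈ 16.613

16.613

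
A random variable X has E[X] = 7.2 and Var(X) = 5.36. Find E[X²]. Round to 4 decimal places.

E[X²] = Var(X) + (E[X])² = 5.36 + (7.2)² = 57.2

57.2000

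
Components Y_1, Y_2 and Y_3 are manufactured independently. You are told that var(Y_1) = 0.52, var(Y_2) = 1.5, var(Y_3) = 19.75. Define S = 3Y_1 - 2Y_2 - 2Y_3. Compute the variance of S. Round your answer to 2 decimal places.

89.68

By independence, var(S) = (3)²var(Y_1) + (-2)²var(Y_2) + (-2)²var(Y_3)
= (3)²·0.52 + (-2)²·1.5 + (-2)²·19.75 = 89.68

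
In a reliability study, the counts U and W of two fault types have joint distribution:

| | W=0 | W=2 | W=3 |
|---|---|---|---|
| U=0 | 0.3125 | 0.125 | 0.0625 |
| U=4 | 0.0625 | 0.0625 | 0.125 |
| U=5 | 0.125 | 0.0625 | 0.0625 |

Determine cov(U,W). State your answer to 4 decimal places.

0.7500

E[U] = 2.25,  E[W] = 1.25
E[UW] = 3.5625
cov(U,W) = E[UW] − E[U]E[W] = 3.5625 − (2.25)(1.25) = 0.75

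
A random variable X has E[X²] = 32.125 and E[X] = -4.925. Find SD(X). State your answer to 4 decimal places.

2.8052

var(X) = 32.125 − (-4.925)² = 7.869375
SD(X) = √7.869375 ≈ 2.8052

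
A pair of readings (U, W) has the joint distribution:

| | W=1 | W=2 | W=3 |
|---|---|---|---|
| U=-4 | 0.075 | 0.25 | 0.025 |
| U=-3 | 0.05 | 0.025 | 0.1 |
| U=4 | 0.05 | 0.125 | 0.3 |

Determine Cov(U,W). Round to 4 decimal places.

E[U] = -0.025,  E[W] = 2.25
E[UW] = 1
Cov(U,W) = E[UW] − E[U]E[W] = 1 − (-0.025)(2.25) = 1.05625

1.0563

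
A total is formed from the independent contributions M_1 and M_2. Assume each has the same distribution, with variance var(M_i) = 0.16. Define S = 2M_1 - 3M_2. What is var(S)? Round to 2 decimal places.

2.08

By independence, var(S) = (2)²var(M_1) + (-3)²var(M_2)
= (2)²·0.16 + (-3)²·0.16 = 2.08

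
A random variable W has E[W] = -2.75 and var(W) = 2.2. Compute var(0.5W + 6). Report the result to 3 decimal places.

0.550

var(0.5W + 6) = (0.5)²·var(W) = 0.25·2.2 = 0.55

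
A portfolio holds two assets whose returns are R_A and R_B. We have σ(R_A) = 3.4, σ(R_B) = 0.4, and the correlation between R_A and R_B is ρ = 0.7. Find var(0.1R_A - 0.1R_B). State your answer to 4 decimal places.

0.0982

var(R_A) = (3.4)² = 11.56;  var(R_B) = (0.4)² = 0.16
Cov(R_A,R_B) = ρ·σ(R_A)·σ(R_B) = 0.7·3.4·0.4 = 0.952
var(0.1R_A - 0.1R_B) = (0.1)²·var(R_A) + (-0.1)²·var(R_B) + 2·(0.1)·(-0.1)·Cov(R_A,R_B)
= 0.01·11.56 + 0.01·0.16 + -0.02·0.952 = 0.09816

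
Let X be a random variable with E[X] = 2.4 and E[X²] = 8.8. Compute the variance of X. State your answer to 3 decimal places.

V(X) = 8.8 − (2.4)² = 3.04

3.040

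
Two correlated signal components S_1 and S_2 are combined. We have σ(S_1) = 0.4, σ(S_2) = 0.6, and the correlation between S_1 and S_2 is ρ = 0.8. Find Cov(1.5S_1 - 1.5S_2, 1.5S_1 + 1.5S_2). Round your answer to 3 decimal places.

-0.450

Var(S_1) = (0.4)² = 0.16;  Var(S_2) = (0.6)² = 0.36
Cov(S_1,S_2) = ρ·σ(S_1)·σ(S_2) = 0.8·0.4·0.6 = 0.192
Cov(1.5S_1 - 1.5S_2, 1.5S_1 + 1.5S_2) = (1.5)(1.5)Var(S_1) + (-1.5)(1.5)Var(S_2) + [(1.5)(1.5) + (-1.5)(1.5)]Cov(S_1,S_2)
= 2.25·0.16 + -2.25·0.36 + 0·0.192 = -0.45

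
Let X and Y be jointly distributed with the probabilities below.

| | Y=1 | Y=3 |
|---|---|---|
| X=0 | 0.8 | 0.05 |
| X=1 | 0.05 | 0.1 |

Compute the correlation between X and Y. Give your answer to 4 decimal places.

0.6078

E[X] = 0.15,  E[Y] = 1.3
E[XY] = 0.35
Cov(X,Y) = E[XY] − E[X]E[Y] = 0.35 − (0.15)(1.3) = 0.155
Var(X) = 0.1275,  Var(Y) = 0.51
ρ = 0.155 / √(0.1275·0.51) ≈ 0.6078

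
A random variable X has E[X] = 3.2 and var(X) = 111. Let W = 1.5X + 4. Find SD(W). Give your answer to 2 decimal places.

var(1.5X + 4) = (1.5)²·111 = 249.75
SD(W) = √249.75 ≈ 15.80

15.80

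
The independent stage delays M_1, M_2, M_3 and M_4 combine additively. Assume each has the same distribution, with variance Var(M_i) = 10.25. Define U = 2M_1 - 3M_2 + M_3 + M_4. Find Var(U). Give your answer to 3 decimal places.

By independence, Var(U) = (2)²Var(M_1) + (-3)²Var(M_2) + (1)²Var(M_3) + (1)²Var(M_4)
= (2)²·10.25 + (-3)²·10.25 + (1)²·10.25 + (1)²·10.25 = 153.75

153.750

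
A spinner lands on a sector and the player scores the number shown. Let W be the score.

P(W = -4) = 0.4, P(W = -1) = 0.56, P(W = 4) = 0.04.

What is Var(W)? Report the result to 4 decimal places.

3.6000

E[W] = (-4)(0.4) + (-1)(0.56) + (4)(0.04) = -2
E[W²] = (-4)²(0.4) + (-1)²(0.56) + (4)²(0.04) = 7.6
Var(W) = E[W²] − (E[W])² = 7.6 − (-2)² = 3.6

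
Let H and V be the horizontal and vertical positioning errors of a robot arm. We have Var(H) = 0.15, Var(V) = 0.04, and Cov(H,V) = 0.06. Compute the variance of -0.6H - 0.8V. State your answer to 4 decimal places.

0.1372

Var(-0.6H - 0.8V) = (-0.6)²·Var(H) + (-0.8)²·Var(V) + 2·(-0.6)·(-0.8)·Cov(H,V)
= 0.36·0.15 + 0.64·0.04 + 0.96·0.06 = 0.1372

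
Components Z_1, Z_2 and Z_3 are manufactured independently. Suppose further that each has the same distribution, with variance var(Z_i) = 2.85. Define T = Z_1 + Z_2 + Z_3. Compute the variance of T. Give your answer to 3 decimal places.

By independence, var(T) = (1)²var(Z_1) + (1)²var(Z_2) + (1)²var(Z_3)
= (1)²·2.85 + (1)²·2.85 + (1)²·2.85 = 8.55

8.550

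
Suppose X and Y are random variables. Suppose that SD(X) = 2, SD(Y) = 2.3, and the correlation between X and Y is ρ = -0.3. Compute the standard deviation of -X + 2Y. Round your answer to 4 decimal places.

Var(X) = (2)² = 4;  Var(Y) = (2.3)² = 5.29
cov(X,Y) = ρ·SD(X)·SD(Y) = -0.3·2·2.3 = -1.38
Var(-X + 2Y) = (-1)²·Var(X) + (2)²·Var(Y) + 2·(-1)·(2)·cov(X,Y)
= 1·4 + 4·5.29 + -4·-1.38 = 30.68
SD(-X + 2Y) = √30.68 ≈ 5.5390

5.5390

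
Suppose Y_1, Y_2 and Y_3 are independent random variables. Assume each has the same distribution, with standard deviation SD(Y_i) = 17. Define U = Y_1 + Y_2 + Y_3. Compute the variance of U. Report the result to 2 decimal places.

Var(Y_i) = (17)² = 289
By independence, Var(U) = (1)²Var(Y_1) + (1)²Var(Y_2) + (1)²Var(Y_3)
= (1)²·289 + (1)²·289 + (1)²·289 = 867

867.00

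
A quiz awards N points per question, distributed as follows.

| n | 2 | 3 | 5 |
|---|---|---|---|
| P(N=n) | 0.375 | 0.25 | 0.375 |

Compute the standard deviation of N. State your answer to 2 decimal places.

1.32

E[N] = (2)(0.375) + (3)(0.25) + (5)(0.375) = 3.375
E[N²] = (2)²(0.375) + (3)²(0.25) + (5)²(0.375) = 13.125
var(N) = E[N²] − (E[N])² = 13.125 − (3.375)² = 1.734375
SD(N) = √1.734375 ≈ 1.32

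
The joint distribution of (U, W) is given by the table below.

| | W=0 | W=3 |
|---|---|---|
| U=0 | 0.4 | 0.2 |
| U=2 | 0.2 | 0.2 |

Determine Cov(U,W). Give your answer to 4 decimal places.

0.2400

E[U] = 0.8,  E[W] = 1.2
E[UW] = 1.2
Cov(U,W) = E[UW] − E[U]E[W] = 1.2 − (0.8)(1.2) = 0.24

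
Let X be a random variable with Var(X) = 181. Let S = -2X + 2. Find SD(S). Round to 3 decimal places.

Var(-2X + 2) = (-2)²·181 = 724
SD(S) = √724 ≈ 26.907

26.907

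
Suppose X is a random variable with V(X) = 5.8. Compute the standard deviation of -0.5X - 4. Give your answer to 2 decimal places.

1.20

V(-0.5X - 4) = (-0.5)²·5.8 = 1.45
σ(-0.5X - 4) = √1.45 ≈ 1.20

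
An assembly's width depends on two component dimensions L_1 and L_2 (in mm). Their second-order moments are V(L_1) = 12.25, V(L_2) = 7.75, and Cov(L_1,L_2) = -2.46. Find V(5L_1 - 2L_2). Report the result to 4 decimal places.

V(5L_1 - 2L_2) = (5)²·V(L_1) + (-2)²·V(L_2) + 2·(5)·(-2)·Cov(L_1,L_2)
= 25·12.25 + 4·7.75 + -20·-2.46 = 386.45

386.4500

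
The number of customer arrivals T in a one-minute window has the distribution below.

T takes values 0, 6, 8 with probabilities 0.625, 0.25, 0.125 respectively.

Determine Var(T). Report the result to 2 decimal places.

10.75

E[T] = (0)(0.625) + (6)(0.25) + (8)(0.125) = 2.5
E[T²] = (0)²(0.625) + (6)²(0.25) + (8)²(0.125) = 17
Var(T) = E[T²] − (E[T])² = 17 − (2.5)² = 10.75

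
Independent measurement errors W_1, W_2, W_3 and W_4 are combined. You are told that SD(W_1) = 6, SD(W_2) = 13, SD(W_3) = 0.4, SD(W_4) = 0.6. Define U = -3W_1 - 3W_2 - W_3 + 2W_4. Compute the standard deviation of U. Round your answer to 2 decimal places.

V(W_1) = 36, V(W_2) = 169, V(W_3) = 0.16, V(W_4) = 0.36
By independence, V(U) = (-3)²V(W_1) + (-3)²V(W_2) + (-1)²V(W_3) + (2)²V(W_4)
= (-3)²·36 + (-3)²·169 + (-1)²·0.16 + (2)²·0.36 = 1846.6
SD(U) = √1846.6 ≈ 42.97

42.97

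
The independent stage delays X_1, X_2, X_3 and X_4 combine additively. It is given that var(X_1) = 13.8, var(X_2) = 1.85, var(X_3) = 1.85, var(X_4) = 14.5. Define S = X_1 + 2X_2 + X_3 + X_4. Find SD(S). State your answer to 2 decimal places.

By independence, var(S) = (1)²var(X_1) + (2)²var(X_2) + (1)²var(X_3) + (1)²var(X_4)
= (1)²·13.8 + (2)²·1.85 + (1)²·1.85 + (1)²·14.5 = 37.55
SD(S) = √37.55 ≈ 6.13

6.13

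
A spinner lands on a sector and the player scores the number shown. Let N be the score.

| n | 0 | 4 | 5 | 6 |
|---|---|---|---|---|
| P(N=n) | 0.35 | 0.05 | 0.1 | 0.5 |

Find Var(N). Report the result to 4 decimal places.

E[N] = (0)(0.35) + (4)(0.05) + (5)(0.1) + (6)(0.5) = 3.7
E[N²] = (0)²(0.35) + (4)²(0.05) + (5)²(0.1) + (6)²(0.5) = 21.3
Var(N) = E[N²] − (E[N])² = 21.3 − (3.7)² = 7.61

7.6100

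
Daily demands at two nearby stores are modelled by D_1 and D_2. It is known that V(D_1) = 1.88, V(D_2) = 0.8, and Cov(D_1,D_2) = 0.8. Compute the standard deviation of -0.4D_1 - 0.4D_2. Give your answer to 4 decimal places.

0.8275

V(-0.4D_1 - 0.4D_2) = (-0.4)²·V(D_1) + (-0.4)²·V(D_2) + 2·(-0.4)·(-0.4)·Cov(D_1,D_2)
= 0.16·1.88 + 0.16·0.8 + 0.32·0.8 = 0.6848
SD(-0.4D_1 - 0.4D_2) = √0.6848 ≈ 0.8275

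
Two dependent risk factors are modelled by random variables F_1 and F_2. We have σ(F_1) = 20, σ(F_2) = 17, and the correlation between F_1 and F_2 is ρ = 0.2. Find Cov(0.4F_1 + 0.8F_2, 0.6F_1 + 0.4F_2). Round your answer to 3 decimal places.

232.000

var(F_1) = (20)² = 400;  var(F_2) = (17)² = 289
Cov(F_1,F_2) = ρ·σ(F_1)·σ(F_2) = 0.2·20·17 = 68
Cov(0.4F_1 + 0.8F_2, 0.6F_1 + 0.4F_2) = (0.4)(0.6)var(F_1) + (0.8)(0.4)var(F_2) + [(0.4)(0.4) + (0.8)(0.6)]Cov(F_1,F_2)
= 0.24·400 + 0.32·289 + 0.64·68 = 232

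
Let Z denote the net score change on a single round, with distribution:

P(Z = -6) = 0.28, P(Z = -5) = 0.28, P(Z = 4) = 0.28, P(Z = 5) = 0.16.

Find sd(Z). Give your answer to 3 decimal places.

4.921

E[Z] = (-6)(0.28) + (-5)(0.28) + (4)(0.28) + (5)(0.16) = -1.16
E[Z²] = (-6)²(0.28) + (-5)²(0.28) + (4)²(0.28) + (5)²(0.16) = 25.56
var(Z) = E[Z²] − (E[Z])² = 25.56 − (-1.16)² = 24.2144
sd(Z) = √24.2144 ≈ 4.921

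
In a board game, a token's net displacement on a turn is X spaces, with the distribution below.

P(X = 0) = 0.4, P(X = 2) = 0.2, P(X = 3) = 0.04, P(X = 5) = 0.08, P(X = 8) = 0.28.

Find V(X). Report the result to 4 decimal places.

E[X] = (0)(0.4) + (2)(0.2) + (3)(0.04) + (5)(0.08) + (8)(0.28) = 3.16
E[X²] = (0)²(0.4) + (2)²(0.2) + (3)²(0.04) + (5)²(0.08) + (8)²(0.28) = 21.08
V(X) = E[X²] − (E[X])² = 21.08 − (3.16)² = 11.0944

11.0944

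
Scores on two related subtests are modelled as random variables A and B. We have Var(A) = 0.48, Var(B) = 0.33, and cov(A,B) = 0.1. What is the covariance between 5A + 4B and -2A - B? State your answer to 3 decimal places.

-7.420

cov(5A + 4B, -2A - B) = (5)(-2)Var(A) + (4)(-1)Var(B) + [(5)(-1) + (4)(-2)]cov(A,B)
= -10·0.48 + -4·0.33 + -13·0.1 = -7.42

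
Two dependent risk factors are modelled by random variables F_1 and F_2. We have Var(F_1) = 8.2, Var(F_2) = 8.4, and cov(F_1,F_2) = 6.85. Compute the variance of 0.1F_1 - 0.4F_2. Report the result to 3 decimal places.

0.878

Var(0.1F_1 - 0.4F_2) = (0.1)²·Var(F_1) + (-0.4)²·Var(F_2) + 2·(0.1)·(-0.4)·cov(F_1,F_2)
= 0.01·8.2 + 0.16·8.4 + -0.08·6.85 = 0.878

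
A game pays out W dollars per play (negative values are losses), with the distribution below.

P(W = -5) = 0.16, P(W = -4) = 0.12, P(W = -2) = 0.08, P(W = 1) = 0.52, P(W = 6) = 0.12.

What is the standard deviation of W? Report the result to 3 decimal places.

E[W] = (-5)(0.16) + (-4)(0.12) + (-2)(0.08) + (1)(0.52) + (6)(0.12) = -0.2
E[W²] = (-5)²(0.16) + (-4)²(0.12) + (-2)²(0.08) + (1)²(0.52) + (6)²(0.12) = 11.08
var(W) = E[W²] − (E[W])² = 11.08 − (-0.2)² = 11.04
SD(W) = √11.04 ≈ 3.323

3.323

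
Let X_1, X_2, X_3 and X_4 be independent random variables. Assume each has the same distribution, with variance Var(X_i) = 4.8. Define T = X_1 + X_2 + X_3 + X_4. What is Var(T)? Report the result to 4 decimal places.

By independence, Var(T) = (1)²Var(X_1) + (1)²Var(X_2) + (1)²Var(X_3) + (1)²Var(X_4)
= (1)²·4.8 + (1)²·4.8 + (1)²·4.8 + (1)²·4.8 = 19.2

19.2000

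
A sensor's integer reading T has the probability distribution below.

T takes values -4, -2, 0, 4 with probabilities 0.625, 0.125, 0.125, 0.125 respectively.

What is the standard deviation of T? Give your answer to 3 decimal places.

E[T] = (-4)(0.625) + (-2)(0.125) + (0)(0.125) + (4)(0.125) = -2.25
E[T²] = (-4)²(0.625) + (-2)²(0.125) + (0)²(0.125) + (4)²(0.125) = 12.5
Var(T) = E[T²] − (E[T])² = 12.5 − (-2.25)² = 7.4375
SD(T) = √7.4375 ≈ 2.727

2.727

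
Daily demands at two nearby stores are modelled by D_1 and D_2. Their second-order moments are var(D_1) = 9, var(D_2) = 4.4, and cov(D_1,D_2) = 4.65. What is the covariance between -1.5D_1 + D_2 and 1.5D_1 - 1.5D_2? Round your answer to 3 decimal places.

cov(-1.5D_1 + D_2, 1.5D_1 - 1.5D_2) = (-1.5)(1.5)var(D_1) + (1)(-1.5)var(D_2) + [(-1.5)(-1.5) + (1)(1.5)]cov(D_1,D_2)
= -2.25·9 + -1.5·4.4 + 3.75·4.65 = -9.4125

-9.413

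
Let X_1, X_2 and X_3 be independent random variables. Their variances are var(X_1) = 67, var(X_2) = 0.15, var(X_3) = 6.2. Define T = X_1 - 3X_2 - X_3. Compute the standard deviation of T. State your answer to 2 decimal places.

By independence, var(T) = (1)²var(X_1) + (-3)²var(X_2) + (-1)²var(X_3)
= (1)²·67 + (-3)²·0.15 + (-1)²·6.2 = 74.55
SD(T) = √74.55 ≈ 8.63

8.63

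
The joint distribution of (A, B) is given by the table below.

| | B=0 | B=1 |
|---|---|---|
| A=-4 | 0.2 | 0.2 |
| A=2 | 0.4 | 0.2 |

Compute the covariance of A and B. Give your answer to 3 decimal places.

-0.240

E[A] = -0.4,  E[B] = 0.4
E[AB] = -0.4
Cov(A,B) = E[AB] − E[A]E[B] = -0.4 − (-0.4)(0.4) = -0.24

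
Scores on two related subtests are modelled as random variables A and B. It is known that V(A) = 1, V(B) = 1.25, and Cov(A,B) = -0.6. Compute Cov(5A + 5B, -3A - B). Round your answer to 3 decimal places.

-9.250

Cov(5A + 5B, -3A - B) = (5)(-3)V(A) + (5)(-1)V(B) + [(5)(-1) + (5)(-3)]Cov(A,B)
= -15·1 + -5·1.25 + -20·-0.6 = -9.25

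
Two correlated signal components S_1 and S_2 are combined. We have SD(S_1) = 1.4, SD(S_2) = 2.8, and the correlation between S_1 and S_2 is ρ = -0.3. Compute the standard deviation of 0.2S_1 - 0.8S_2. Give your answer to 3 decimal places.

2.339

V(S_1) = (1.4)² = 1.96;  V(S_2) = (2.8)² = 7.84
cov(S_1,S_2) = ρ·SD(S_1)·SD(S_2) = -0.3·1.4·2.8 = -1.176
V(0.2S_1 - 0.8S_2) = (0.2)²·V(S_1) + (-0.8)²·V(S_2) + 2·(0.2)·(-0.8)·cov(S_1,S_2)
= 0.04·1.96 + 0.64·7.84 + -0.32·-1.176 = 5.47232
SD(0.2S_1 - 0.8S_2) = √5.47232 ≈ 2.339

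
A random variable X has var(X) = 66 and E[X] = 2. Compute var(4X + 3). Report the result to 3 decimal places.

var(4X + 3) = (4)²·var(X) = 16·66 = 1056

1056.000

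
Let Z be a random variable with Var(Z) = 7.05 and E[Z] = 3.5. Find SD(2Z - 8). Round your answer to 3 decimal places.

Var(2Z - 8) = (2)²·7.05 = 28.2
SD(2Z - 8) = √28.2 ≈ 5.310

5.310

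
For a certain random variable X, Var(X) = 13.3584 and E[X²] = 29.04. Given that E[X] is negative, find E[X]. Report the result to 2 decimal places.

-3.96

(E[X])² = E[X²] − Var(X) = 29.04 − 13.3584 = 15.6816
E[X] = −√15.6816 = -3.96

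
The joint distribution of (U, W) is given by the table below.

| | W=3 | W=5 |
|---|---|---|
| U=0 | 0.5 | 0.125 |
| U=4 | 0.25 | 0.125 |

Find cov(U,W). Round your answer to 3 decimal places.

0.250

E[U] = 1.5,  E[W] = 3.5
E[UW] = 5.5
cov(U,W) = E[UW] − E[U]E[W] = 5.5 − (1.5)(3.5) = 0.25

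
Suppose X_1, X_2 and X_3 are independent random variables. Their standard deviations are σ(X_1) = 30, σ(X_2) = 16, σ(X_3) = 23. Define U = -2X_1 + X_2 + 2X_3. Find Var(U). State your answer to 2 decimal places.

5972.00

Var(X_1) = 900, Var(X_2) = 256, Var(X_3) = 529
By independence, Var(U) = (-2)²Var(X_1) + (1)²Var(X_2) + (2)²Var(X_3)
= (-2)²·900 + (1)²·256 + (2)²·529 = 5972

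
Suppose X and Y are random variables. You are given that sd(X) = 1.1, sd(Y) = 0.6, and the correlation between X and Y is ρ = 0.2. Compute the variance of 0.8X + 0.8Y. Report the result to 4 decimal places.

1.1738

var(X) = (1.1)² = 1.21;  var(Y) = (0.6)² = 0.36
Cov(X,Y) = ρ·sd(X)·sd(Y) = 0.2·1.1·0.6 = 0.132
var(0.8X + 0.8Y) = (0.8)²·var(X) + (0.8)²·var(Y) + 2·(0.8)·(0.8)·Cov(X,Y)
= 0.64·1.21 + 0.64·0.36 + 1.28·0.132 = 1.17376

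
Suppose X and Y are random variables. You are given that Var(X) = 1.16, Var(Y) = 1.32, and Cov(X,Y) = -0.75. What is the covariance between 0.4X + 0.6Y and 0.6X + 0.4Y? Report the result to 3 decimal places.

Cov(0.4X + 0.6Y, 0.6X + 0.4Y) = (0.4)(0.6)Var(X) + (0.6)(0.4)Var(Y) + [(0.4)(0.4) + (0.6)(0.6)]Cov(X,Y)
= 0.24·1.16 + 0.24·1.32 + 0.52·-0.75 = 0.2052

0.205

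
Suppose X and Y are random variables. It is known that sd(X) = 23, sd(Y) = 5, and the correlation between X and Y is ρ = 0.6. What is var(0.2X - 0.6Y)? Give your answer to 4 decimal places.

13.6000

var(X) = (23)² = 529;  var(Y) = (5)² = 25
Cov(X,Y) = ρ·sd(X)·sd(Y) = 0.6·23·5 = 69
var(0.2X - 0.6Y) = (0.2)²·var(X) + (-0.6)²·var(Y) + 2·(0.2)·(-0.6)·Cov(X,Y)
= 0.04·529 + 0.36·25 + -0.24·69 = 13.6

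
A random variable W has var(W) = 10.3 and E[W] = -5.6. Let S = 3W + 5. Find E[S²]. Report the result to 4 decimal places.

231.9400

E[3W + 5] = 3·-5.6 + 5 = -11.8
var(3W + 5) = (3)²·10.3 = 92.7
E[S²] = var(S) + (E[S])² = 92.7 + (-11.8)² = 231.94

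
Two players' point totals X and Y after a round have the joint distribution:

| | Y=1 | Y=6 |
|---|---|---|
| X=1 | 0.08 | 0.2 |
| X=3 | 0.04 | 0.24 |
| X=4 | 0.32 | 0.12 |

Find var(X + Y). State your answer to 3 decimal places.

E[X] = 2.88,  E[Y] = 3.8,  E[XY] = 9.88
var(X) = 9.84 − (2.88)² = 1.5456;  var(Y) = 20.6 − (3.8)² = 6.16
Cov(X,Y) = 9.88 − (2.88)(3.8) = -1.064
var(X + Y) = (1)²·1.5456 + (1)²·6.16 + 2·(1)·(1)·-1.064 = 5.5776

5.578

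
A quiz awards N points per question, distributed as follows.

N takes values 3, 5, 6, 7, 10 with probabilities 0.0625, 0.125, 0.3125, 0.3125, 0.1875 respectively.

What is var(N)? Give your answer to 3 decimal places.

3.438

E[N] = (3)(0.0625) + (5)(0.125) + (6)(0.3125) + (7)(0.3125) + (10)(0.1875) = 6.75
E[N²] = (3)²(0.0625) + (5)²(0.125) + (6)²(0.3125) + (7)²(0.3125) + (10)²(0.1875) = 49
var(N) = E[N²] − (E[N])² = 49 − (6.75)² = 3.4375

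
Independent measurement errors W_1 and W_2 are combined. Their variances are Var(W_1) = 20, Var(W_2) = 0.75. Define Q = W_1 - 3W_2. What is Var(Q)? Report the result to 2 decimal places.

By independence, Var(Q) = (1)²Var(W_1) + (-3)²Var(W_2)
= (1)²·20 + (-3)²·0.75 = 26.75

26.75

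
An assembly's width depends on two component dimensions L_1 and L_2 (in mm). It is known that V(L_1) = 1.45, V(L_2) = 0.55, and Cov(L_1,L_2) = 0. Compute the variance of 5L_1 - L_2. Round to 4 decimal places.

36.8000

V(5L_1 - L_2) = (5)²·V(L_1) + (-1)²·V(L_2) + 2·(5)·(-1)·Cov(L_1,L_2)
= 25·1.45 + 1·0.55 + -10·0 = 36.8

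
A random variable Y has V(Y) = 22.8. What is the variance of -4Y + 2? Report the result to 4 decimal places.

364.8000

V(-4Y + 2) = (-4)²·V(Y) = 16·22.8 = 364.8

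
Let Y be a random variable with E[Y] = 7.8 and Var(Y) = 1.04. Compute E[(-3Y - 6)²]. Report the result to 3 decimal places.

873.720

E[-3Y - 6] = -3·7.8 − 6 = -29.4
Var(-3Y - 6) = (-3)²·1.04 = 9.36
E[(-3Y - 6)²] = Var((-3Y - 6)) + (E[(-3Y - 6)])² = 9.36 + (-29.4)² = 873.72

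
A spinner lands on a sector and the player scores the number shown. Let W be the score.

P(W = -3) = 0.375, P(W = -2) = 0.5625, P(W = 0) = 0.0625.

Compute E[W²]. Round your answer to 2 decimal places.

E[W²] = (-3)²(0.375) + (-2)²(0.5625) + (0)²(0.0625) = 5.625

5.63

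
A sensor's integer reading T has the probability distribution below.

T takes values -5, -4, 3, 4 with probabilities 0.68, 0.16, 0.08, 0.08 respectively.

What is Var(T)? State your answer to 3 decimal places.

9.450

E[T] = (-5)(0.68) + (-4)(0.16) + (3)(0.08) + (4)(0.08) = -3.48
E[T²] = (-5)²(0.68) + (-4)²(0.16) + (3)²(0.08) + (4)²(0.08) = 21.56
Var(T) = E[T²] − (E[T])² = 21.56 − (-3.48)² = 9.4496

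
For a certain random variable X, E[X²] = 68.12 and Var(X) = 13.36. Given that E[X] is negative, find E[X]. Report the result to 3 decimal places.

(E[X])² = E[X²] − Var(X) = 68.12 − 13.36 = 54.76
E[X] = −√54.76 = -7.4

-7.400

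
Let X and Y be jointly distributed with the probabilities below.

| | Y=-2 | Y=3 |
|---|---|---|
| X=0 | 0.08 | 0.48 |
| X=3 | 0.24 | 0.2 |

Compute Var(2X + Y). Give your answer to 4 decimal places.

E[X] = 1.32,  E[Y] = 1.4,  E[XY] = 0.36
Var(X) = 3.96 − (1.32)² = 2.2176;  Var(Y) = 7.4 − (1.4)² = 5.44
cov(X,Y) = 0.36 − (1.32)(1.4) = -1.488
Var(2X + Y) = (2)²·2.2176 + (1)²·5.44 + 2·(2)·(1)·-1.488 = 8.3584

8.3584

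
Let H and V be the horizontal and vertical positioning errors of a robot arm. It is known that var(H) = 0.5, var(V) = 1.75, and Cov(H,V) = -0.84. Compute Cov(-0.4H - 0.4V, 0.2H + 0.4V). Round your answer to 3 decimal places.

Cov(-0.4H - 0.4V, 0.2H + 0.4V) = (-0.4)(0.2)var(H) + (-0.4)(0.4)var(V) + [(-0.4)(0.4) + (-0.4)(0.2)]Cov(H,V)
= -0.08·0.5 + -0.16·1.75 + -0.24·-0.84 = -0.1184

-0.118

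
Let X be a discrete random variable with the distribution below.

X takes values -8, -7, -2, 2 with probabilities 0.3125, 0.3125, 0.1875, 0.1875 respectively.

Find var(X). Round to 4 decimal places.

14.8398

E[X] = (-8)(0.3125) + (-7)(0.3125) + (-2)(0.1875) + (2)(0.1875) = -4.6875
E[X²] = (-8)²(0.3125) + (-7)²(0.3125) + (-2)²(0.1875) + (2)²(0.1875) = 36.8125
var(X) = E[X²] − (E[X])² = 36.8125 − (-4.6875)² = 14.83984375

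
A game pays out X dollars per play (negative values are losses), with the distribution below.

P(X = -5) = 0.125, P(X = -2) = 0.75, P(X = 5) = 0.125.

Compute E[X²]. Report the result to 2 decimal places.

9.25

E[X²] = (-5)²(0.125) + (-2)²(0.75) + (5)²(0.125) = 9.25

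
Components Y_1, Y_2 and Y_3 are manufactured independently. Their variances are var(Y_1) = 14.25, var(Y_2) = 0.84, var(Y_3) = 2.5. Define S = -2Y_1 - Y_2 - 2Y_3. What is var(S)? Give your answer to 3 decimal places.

67.840

By independence, var(S) = (-2)²var(Y_1) + (-1)²var(Y_2) + (-2)²var(Y_3)
= (-2)²·14.25 + (-1)²·0.84 + (-2)²·2.5 = 67.84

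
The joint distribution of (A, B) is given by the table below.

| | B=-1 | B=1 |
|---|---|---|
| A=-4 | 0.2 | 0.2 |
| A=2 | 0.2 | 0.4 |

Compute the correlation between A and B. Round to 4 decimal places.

E[A] = -0.4,  E[B] = 0.2
E[AB] = 0.4
Cov(A,B) = E[AB] − E[A]E[B] = 0.4 − (-0.4)(0.2) = 0.48
var(A) = 8.64,  var(B) = 0.96
ρ = 0.48 / √(8.64·0.96) ≈ 0.1667

0.1667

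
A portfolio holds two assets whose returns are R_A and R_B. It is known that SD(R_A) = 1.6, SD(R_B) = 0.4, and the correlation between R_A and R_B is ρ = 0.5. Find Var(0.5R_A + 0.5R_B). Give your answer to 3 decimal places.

Var(R_A) = (1.6)² = 2.56;  Var(R_B) = (0.4)² = 0.16
Cov(R_A,R_B) = ρ·SD(R_A)·SD(R_B) = 0.5·1.6·0.4 = 0.32
Var(0.5R_A + 0.5R_B) = (0.5)²·Var(R_A) + (0.5)²·Var(R_B) + 2·(0.5)·(0.5)·Cov(R_A,R_B)
= 0.25·2.56 + 0.25·0.16 + 0.5·0.32 = 0.84

0.840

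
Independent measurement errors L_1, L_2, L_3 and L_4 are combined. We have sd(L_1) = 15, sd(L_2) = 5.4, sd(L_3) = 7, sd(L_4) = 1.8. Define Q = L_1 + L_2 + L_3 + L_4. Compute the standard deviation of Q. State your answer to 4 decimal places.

V(L_1) = 225, V(L_2) = 29.16, V(L_3) = 49, V(L_4) = 3.24
By independence, V(Q) = (1)²V(L_1) + (1)²V(L_2) + (1)²V(L_3) + (1)²V(L_4)
= (1)²·225 + (1)²·29.16 + (1)²·49 + (1)²·3.24 = 306.4
sd(Q) = √306.4 ≈ 17.5043

17.5043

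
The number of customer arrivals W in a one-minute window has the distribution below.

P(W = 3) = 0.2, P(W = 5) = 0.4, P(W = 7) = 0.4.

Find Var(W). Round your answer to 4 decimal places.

2.2400

E[W] = (3)(0.2) + (5)(0.4) + (7)(0.4) = 5.4
E[W²] = (3)²(0.2) + (5)²(0.4) + (7)²(0.4) = 31.4
Var(W) = E[W²] − (E[W])² = 31.4 − (5.4)² = 2.24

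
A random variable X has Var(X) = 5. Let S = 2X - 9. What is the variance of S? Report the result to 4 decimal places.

20.0000

Var(2X - 9) = (2)²·Var(X) = 4·5 = 20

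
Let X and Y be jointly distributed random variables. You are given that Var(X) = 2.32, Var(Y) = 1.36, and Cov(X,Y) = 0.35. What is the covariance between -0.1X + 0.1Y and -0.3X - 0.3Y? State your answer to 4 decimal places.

0.0288

Cov(-0.1X + 0.1Y, -0.3X - 0.3Y) = (-0.1)(-0.3)Var(X) + (0.1)(-0.3)Var(Y) + [(-0.1)(-0.3) + (0.1)(-0.3)]Cov(X,Y)
= 0.03·2.32 + -0.03·1.36 + 0·0.35 = 0.0288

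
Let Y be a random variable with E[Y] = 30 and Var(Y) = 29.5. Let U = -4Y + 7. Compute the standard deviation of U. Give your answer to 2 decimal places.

Var(-4Y + 7) = (-4)²·29.5 = 472
SD(U) = √472 ≈ 21.73

21.73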